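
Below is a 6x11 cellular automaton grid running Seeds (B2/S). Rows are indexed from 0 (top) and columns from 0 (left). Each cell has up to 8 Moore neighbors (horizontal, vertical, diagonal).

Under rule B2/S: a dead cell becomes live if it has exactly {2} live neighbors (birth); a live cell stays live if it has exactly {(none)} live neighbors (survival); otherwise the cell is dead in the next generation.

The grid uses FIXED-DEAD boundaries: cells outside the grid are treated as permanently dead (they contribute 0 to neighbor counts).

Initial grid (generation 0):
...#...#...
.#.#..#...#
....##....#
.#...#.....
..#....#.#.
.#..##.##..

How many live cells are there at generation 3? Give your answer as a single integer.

Answer: 4

Derivation:
Simulating step by step:
Generation 0 (given above): 19 live cells
Generation 1: 18 live cells
....#.#....
.......#.#.
##.#.....#.
..##....###
#..#.......
..##.....#.
Generation 2: 15 live cells
.....#.##..
#######...#
....#..#...
...........
...........
.#..#......
Generation 3: 4 live cells
#........#.
.........#.
#..........
...........
...........
...........
Population at generation 3: 4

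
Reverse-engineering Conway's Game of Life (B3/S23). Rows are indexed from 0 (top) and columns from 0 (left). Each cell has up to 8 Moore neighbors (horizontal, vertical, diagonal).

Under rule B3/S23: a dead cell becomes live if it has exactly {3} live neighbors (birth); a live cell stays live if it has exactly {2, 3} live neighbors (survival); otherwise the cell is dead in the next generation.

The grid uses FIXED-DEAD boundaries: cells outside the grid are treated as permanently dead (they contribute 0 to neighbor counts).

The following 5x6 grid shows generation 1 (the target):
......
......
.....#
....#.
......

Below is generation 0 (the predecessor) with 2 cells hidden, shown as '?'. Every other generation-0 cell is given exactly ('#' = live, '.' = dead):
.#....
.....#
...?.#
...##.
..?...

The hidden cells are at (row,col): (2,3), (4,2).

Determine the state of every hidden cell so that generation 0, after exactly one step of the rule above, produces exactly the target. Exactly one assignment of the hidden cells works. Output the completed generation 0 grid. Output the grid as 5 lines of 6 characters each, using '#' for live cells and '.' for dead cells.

Hidden generation-0 cells (in order): (2,3), (4,2).
A hidden cell only influences target cells in its own 3x3 neighborhood. Try each of the 2^2 = 4 assignments, step the completed generation 0 forward once under B3/S23, and compare with the target:
  (2,3)=. (4,2)=. -> step reproduces the target at every cell -> ACCEPT
  (2,3)=. (4,2)=# -> step gives (3,3)='#' but target has '.' -> reject
  (2,3)=# (4,2)=. -> step gives (1,4)='#' but target has '.' -> reject
  (2,3)=# (4,2)=# -> step gives (1,4)='#' but target has '.' -> reject
Unique solution: (2,3)=dead, (4,2)=dead.
Check: live-neighbor counts of every cell in the completed generation 0:
101011
111021
001242
001122
001221
Applying B3/S23 to generation 0 with these counts gives:
......
......
.....#
....#.
......
which matches the target exactly.

Answer: .#....
.....#
.....#
...##.
......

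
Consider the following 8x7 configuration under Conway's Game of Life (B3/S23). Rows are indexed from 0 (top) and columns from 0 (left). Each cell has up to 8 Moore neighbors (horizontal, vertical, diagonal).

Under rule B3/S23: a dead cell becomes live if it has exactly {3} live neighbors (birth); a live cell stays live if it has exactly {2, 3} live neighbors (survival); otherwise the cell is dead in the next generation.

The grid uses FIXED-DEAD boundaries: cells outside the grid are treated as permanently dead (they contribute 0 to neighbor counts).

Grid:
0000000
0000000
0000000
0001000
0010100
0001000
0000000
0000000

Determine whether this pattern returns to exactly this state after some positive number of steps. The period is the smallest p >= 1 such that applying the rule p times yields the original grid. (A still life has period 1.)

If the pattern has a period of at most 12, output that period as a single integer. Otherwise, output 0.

Simulating and comparing each generation to the original:
Gen 0 (original, given above): 4 live cells
Gen 1: 4 live cells, MATCHES original -> period = 1

Answer: 1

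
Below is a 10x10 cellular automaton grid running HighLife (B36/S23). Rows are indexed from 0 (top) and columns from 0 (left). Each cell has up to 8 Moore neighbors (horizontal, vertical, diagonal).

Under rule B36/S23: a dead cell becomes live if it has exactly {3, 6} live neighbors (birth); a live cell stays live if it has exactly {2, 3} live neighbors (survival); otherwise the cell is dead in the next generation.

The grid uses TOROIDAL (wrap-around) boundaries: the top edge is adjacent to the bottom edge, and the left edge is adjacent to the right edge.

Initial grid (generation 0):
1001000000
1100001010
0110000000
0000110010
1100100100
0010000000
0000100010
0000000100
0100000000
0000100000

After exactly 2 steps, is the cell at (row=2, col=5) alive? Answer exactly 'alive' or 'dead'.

Simulating step by step:
Generation 0 (given above): 21 live cells
Generation 1: 22 live cells
1100000001
1000000001
1110010101
1011110000
0101110000
0101000000
0000000000
0000000000
0000000000
0000000000
Generation 2: 16 live cells
0100000001
0110000000
0010011010
0100000001
1110010000
0001000000
0000000000
0000000000
0000000000
1000000000

Cell (2,5) at generation 2: 1 -> alive

Answer: alive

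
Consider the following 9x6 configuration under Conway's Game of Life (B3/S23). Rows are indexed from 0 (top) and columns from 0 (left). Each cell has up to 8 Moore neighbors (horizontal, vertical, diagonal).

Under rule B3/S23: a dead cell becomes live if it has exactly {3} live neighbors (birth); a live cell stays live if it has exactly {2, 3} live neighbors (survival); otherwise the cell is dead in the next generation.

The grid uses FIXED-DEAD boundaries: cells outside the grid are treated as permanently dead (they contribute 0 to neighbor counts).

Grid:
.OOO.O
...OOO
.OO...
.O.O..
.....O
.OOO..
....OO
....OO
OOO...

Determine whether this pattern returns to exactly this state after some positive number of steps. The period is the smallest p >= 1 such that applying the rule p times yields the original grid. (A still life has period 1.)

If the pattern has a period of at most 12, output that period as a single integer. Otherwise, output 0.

Answer: 0

Derivation:
Simulating and comparing each generation to the original:
Gen 0 (original, given above): 22 live cells
Gen 1: 19 live cells, differs from original
Gen 2: 18 live cells, differs from original
Gen 3: 20 live cells, differs from original
Gen 4: 17 live cells, differs from original
Gen 5: 19 live cells, differs from original
Gen 6: 14 live cells, differs from original
Gen 7: 11 live cells, differs from original
Gen 8: 10 live cells, differs from original
Gen 9: 10 live cells, differs from original
Gen 10: 6 live cells, differs from original
Gen 11: 6 live cells, differs from original
Gen 12: 6 live cells, differs from original
No period found within 12 steps.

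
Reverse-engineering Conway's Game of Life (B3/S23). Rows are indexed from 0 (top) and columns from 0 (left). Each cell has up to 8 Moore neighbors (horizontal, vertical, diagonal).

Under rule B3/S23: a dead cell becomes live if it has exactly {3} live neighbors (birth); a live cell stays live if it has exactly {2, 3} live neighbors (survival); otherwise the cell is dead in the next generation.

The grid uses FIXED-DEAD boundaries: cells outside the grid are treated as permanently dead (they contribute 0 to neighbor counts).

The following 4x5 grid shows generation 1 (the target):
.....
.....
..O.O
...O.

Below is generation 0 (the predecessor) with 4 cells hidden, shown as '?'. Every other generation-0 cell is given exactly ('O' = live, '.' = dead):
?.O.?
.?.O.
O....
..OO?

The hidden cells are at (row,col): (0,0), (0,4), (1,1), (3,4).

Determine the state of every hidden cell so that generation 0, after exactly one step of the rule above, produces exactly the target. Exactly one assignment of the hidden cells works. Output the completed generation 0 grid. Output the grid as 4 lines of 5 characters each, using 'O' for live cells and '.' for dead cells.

Answer: ..O..
...O.
O....
..OOO

Derivation:
Hidden generation-0 cells (in order): (0,0), (0,4), (1,1), (3,4).
A hidden cell only influences target cells in its own 3x3 neighborhood. Try each of the 2^4 = 16 assignments, step the completed generation 0 forward once under B3/S23, and compare with the target:
  (0,0)=. (0,4)=. (1,1)=. (3,4)=. -> step gives (2,3)='O' but target has '.' -> reject
  (0,0)=. (0,4)=. (1,1)=. (3,4)=O -> step reproduces the target at every cell -> ACCEPT
  (0,0)=. (0,4)=. (1,1)=O (3,4)=. -> step gives (0,2)='O' but target has '.' -> reject
  (0,0)=. (0,4)=. (1,1)=O (3,4)=O -> step gives (0,2)='O' but target has '.' -> reject
  (0,0)=. (0,4)=O (1,1)=. (3,4)=. -> step gives (0,3)='O' but target has '.' -> reject
  (0,0)=. (0,4)=O (1,1)=. (3,4)=O -> step gives (0,3)='O' but target has '.' -> reject
  (0,0)=. (0,4)=O (1,1)=O (3,4)=. -> step gives (0,2)='O' but target has '.' -> reject
  (0,0)=. (0,4)=O (1,1)=O (3,4)=O -> step gives (0,2)='O' but target has '.' -> reject
  (0,0)=O (0,4)=. (1,1)=. (3,4)=. -> step gives (1,1)='O' but target has '.' -> reject
  (0,0)=O (0,4)=. (1,1)=. (3,4)=O -> step gives (1,1)='O' but target has '.' -> reject
  (0,0)=O (0,4)=. (1,1)=O (3,4)=. -> step gives (0,1)='O' but target has '.' -> reject
  (0,0)=O (0,4)=. (1,1)=O (3,4)=O -> step gives (0,1)='O' but target has '.' -> reject
  (0,0)=O (0,4)=O (1,1)=. (3,4)=. -> step gives (0,3)='O' but target has '.' -> reject
  (0,0)=O (0,4)=O (1,1)=. (3,4)=O -> step gives (0,3)='O' but target has '.' -> reject
  (0,0)=O (0,4)=O (1,1)=O (3,4)=. -> step gives (0,1)='O' but target has '.' -> reject
  (0,0)=O (0,4)=O (1,1)=O (3,4)=O -> step gives (0,1)='O' but target has '.' -> reject
Unique solution: (0,0)=dead, (0,4)=dead, (1,1)=dead, (3,4)=live.
Check: live-neighbor counts of every cell in the completed generation 0:
01121
12211
02343
12121
Applying B3/S23 to generation 0 with these counts gives:
.....
.....
..O.O
...O.
which matches the target exactly.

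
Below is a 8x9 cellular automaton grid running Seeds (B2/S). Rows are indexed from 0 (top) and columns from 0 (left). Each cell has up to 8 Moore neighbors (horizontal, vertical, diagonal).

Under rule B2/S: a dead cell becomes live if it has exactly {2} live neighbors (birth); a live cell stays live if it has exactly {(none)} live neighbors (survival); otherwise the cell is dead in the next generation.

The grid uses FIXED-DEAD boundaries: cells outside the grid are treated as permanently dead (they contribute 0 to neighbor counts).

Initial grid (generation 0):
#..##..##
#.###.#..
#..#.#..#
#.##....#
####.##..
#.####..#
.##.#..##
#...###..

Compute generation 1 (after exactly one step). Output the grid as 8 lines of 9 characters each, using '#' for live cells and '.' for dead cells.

Answer: ......#..
.........
......#..
.........
........#
.........
.........
..#.....#

Derivation:
Simulating step by step:
Generation 0 (given above): 39 live cells
Generation 1: 5 live cells
(generation 1 grid is the final answer)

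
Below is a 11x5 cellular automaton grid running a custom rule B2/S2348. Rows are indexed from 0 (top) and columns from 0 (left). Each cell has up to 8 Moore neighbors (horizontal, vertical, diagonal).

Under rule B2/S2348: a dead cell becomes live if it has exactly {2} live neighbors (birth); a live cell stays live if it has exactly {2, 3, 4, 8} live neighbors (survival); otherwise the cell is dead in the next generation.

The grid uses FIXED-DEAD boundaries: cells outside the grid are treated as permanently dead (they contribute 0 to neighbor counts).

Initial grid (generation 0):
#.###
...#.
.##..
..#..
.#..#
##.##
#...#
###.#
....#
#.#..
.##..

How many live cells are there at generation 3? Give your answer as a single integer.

Answer: 32

Derivation:
Simulating step by step:
Generation 0 (given above): 25 live cells
Generation 1: 26 live cells
.####
#..#.
.##..
#.#..
.#..#
##.##
#...#
##..#
.....
..#..
####.
Generation 2: 30 live cells
#####
#..#.
.##..
#.#..
.#..#
##.##
#...#
##.#.
#.##.
#.#..
.###.
Generation 3: 32 live cells
#####
#..#.
.##..
#.#..
.#..#
##.##
#...#
##.#.
#.###
#...#
####.
Population at generation 3: 32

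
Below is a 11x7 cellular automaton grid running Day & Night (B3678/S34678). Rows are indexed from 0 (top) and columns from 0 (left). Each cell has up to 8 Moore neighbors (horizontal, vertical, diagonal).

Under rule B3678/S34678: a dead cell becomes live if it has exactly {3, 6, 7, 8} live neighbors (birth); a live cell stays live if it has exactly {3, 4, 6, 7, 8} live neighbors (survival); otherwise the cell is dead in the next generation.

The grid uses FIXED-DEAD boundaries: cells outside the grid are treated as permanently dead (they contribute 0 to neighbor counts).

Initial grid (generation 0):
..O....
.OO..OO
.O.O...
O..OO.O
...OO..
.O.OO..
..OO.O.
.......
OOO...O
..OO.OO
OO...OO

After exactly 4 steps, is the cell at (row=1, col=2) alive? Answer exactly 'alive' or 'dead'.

Answer: alive

Derivation:
Simulating step by step:
Generation 0 (given above): 31 live cells
Generation 1: 28 live cells
.O.....
.OOO...
OO.O..O
...OOO.
.......
.....O.
..OO...
...O...
.OOO.O.
.OO.OOO
..O.OOO
Generation 2: 23 live cells
.......
.O.....
.OOO.O.
..O.O..
.....O.
.......
....O..
.OOO...
.O.O.OO
.O.O.OO
.O..O.O
Generation 3: 22 live cells
.......
.......
.OOOO..
.OO.OO.
.......
.......
..OO...
..OO.O.
OOOO.OO
O.....O
..O....
Generation 4: 22 live cells
.......
..OO...
.OOOOO.
.OO.O..
.......
.......
..OOO..
..O...O
.OOO.OO
...O.O.
.......

Cell (1,2) at generation 4: 1 -> alive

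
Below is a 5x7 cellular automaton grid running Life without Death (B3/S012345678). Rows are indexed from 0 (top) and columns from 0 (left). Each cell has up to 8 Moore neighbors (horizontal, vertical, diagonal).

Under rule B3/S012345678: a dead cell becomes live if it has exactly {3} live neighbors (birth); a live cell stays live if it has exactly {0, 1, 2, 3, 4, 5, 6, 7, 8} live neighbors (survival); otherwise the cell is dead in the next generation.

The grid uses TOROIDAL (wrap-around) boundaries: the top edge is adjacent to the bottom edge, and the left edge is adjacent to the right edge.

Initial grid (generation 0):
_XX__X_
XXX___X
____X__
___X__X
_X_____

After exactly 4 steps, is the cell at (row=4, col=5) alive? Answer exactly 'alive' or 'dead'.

Simulating step by step:
Generation 0 (given above): 11 live cells
Generation 1: 20 live cells
_XX__XX
XXXX_XX
_XXXXXX
___X__X
XX_____
Generation 2: 23 live cells
_XXXXXX
XXXX_XX
_XXXXXX
___X__X
XX___X_
Generation 3: 23 live cells
_XXXXXX
XXXX_XX
_XXXXXX
___X__X
XX___X_
Generation 4: 23 live cells
_XXXXXX
XXXX_XX
_XXXXXX
___X__X
XX___X_

Cell (4,5) at generation 4: 1 -> alive

Answer: alive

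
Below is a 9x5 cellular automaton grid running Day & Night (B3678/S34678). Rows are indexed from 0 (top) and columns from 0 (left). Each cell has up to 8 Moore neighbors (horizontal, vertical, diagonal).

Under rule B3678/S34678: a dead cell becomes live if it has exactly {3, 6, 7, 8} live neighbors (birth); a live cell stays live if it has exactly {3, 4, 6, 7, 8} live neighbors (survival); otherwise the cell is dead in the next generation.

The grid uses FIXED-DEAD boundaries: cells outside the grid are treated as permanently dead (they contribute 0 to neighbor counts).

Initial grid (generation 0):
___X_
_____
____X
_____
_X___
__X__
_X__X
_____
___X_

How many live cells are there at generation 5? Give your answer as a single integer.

Answer: 0

Derivation:
Simulating step by step:
Generation 0 (given above): 7 live cells
Generation 1: 1 live cells
_____
_____
_____
_____
_____
_X___
_____
_____
_____
Generation 2: 0 live cells
_____
_____
_____
_____
_____
_____
_____
_____
_____
Generation 3: 0 live cells
_____
_____
_____
_____
_____
_____
_____
_____
_____
Generation 4: 0 live cells
_____
_____
_____
_____
_____
_____
_____
_____
_____
Generation 5: 0 live cells
_____
_____
_____
_____
_____
_____
_____
_____
_____
Population at generation 5: 0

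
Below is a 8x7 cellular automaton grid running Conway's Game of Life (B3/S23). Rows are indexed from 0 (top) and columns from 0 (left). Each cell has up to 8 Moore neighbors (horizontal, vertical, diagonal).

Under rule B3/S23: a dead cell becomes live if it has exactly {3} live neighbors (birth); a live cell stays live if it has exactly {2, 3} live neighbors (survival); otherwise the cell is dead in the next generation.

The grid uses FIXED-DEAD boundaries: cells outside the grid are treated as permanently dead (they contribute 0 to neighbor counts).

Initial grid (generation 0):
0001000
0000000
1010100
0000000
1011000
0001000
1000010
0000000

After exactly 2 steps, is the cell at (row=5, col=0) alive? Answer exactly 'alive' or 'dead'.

Answer: dead

Derivation:
Simulating step by step:
Generation 0 (given above): 10 live cells
Generation 1: 8 live cells
0000000
0001000
0000000
0010000
0011000
0111100
0000000
0000000
Generation 2: 7 live cells
0000000
0000000
0000000
0011000
0000100
0100100
0011000
0000000

Cell (5,0) at generation 2: 0 -> dead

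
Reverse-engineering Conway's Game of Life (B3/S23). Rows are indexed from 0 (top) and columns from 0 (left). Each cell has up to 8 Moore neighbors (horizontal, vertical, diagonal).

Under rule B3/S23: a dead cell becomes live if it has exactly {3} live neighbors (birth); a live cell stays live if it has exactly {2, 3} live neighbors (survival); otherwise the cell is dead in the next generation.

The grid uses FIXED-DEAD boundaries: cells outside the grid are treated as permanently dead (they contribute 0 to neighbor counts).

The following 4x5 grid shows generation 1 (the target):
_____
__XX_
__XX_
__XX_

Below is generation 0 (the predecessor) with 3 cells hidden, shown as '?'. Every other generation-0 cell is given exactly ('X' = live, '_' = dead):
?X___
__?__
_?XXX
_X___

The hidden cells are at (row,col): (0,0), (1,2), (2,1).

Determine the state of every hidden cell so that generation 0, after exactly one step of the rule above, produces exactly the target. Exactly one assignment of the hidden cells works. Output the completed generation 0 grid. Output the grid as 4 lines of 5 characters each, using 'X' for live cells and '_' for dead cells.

Answer: _X___
_____
__XXX
_X___

Derivation:
Hidden generation-0 cells (in order): (0,0), (1,2), (2,1).
A hidden cell only influences target cells in its own 3x3 neighborhood. Try each of the 2^3 = 8 assignments, step the completed generation 0 forward once under B3/S23, and compare with the target:
  (0,0)=_ (1,2)=_ (2,1)=_ -> step reproduces the target at every cell -> ACCEPT
  (0,0)=_ (1,2)=_ (2,1)=X -> step gives (1,1)='X' but target has '_' -> reject
  (0,0)=_ (1,2)=X (2,1)=_ -> step gives (1,1)='X' but target has '_' -> reject
  (0,0)=_ (1,2)=X (2,1)=X -> step gives (1,2)='_' but target has 'X' -> reject
  (0,0)=X (1,2)=_ (2,1)=_ -> step gives (1,1)='X' but target has '_' -> reject
  (0,0)=X (1,2)=_ (2,1)=X -> step gives (1,0)='X' but target has '_' -> reject
  (0,0)=X (1,2)=X (2,1)=_ -> step gives (0,1)='X' but target has '_' -> reject
  (0,0)=X (1,2)=X (2,1)=X -> step gives (0,1)='X' but target has '_' -> reject
Unique solution: (0,0)=dead, (1,2)=dead, (2,1)=dead.
Check: live-neighbor counts of every cell in the completed generation 0:
10100
12332
12221
11332
Applying B3/S23 to generation 0 with these counts gives:
_____
__XX_
__XX_
__XX_
which matches the target exactly.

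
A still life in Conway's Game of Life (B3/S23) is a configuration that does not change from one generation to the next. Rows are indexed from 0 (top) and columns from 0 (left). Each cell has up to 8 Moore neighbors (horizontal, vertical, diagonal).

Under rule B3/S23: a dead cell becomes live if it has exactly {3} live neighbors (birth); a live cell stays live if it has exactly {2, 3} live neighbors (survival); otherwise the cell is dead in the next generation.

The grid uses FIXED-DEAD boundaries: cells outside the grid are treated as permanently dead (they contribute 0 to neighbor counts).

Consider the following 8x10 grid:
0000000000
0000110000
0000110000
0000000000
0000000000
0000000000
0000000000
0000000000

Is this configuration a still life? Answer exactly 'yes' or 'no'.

Compute generation 1 and compare to generation 0 (given above):
Generation 1:
0000000000
0000110000
0000110000
0000000000
0000000000
0000000000
0000000000
0000000000
The grids are IDENTICAL -> still life.

Answer: yes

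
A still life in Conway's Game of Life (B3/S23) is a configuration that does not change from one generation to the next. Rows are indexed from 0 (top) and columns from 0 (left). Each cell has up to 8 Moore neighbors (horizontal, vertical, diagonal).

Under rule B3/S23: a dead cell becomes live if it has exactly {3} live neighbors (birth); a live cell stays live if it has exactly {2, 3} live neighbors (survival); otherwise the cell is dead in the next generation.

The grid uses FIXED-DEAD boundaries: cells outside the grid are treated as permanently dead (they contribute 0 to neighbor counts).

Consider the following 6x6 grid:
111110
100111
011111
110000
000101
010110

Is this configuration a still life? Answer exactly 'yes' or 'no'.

Answer: no

Derivation:
Compute generation 1 and compare to generation 0 (given above):
Generation 1:
111001
100000
000001
110001
110100
001110
Cell (0,3) differs: gen0=1 vs gen1=0 -> NOT a still life.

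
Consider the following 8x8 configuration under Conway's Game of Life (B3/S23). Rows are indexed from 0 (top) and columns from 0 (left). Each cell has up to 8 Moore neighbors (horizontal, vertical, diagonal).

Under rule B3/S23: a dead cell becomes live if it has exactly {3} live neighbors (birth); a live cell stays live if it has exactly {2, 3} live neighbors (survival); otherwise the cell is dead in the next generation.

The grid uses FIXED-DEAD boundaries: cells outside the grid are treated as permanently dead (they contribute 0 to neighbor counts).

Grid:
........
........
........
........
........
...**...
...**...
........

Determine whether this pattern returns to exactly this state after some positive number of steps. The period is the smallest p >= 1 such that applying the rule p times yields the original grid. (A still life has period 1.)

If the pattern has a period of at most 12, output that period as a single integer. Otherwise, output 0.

Answer: 1

Derivation:
Simulating and comparing each generation to the original:
Gen 0 (original, given above): 4 live cells
Gen 1: 4 live cells, MATCHES original -> period = 1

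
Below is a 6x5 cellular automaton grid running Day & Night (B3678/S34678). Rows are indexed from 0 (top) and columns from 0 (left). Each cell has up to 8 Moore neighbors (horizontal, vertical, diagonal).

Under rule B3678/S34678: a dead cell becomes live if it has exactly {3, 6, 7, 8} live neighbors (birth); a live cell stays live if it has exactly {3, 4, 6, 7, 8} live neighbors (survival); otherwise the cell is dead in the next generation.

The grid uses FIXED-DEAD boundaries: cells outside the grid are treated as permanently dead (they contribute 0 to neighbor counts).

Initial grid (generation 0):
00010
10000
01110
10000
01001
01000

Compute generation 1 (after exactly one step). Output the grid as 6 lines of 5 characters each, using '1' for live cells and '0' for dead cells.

Answer: 00000
01010
11000
00010
10000
00000

Derivation:
Simulating step by step:
Generation 0 (given above): 9 live cells
Generation 1: 6 live cells
(generation 1 grid is the final answer)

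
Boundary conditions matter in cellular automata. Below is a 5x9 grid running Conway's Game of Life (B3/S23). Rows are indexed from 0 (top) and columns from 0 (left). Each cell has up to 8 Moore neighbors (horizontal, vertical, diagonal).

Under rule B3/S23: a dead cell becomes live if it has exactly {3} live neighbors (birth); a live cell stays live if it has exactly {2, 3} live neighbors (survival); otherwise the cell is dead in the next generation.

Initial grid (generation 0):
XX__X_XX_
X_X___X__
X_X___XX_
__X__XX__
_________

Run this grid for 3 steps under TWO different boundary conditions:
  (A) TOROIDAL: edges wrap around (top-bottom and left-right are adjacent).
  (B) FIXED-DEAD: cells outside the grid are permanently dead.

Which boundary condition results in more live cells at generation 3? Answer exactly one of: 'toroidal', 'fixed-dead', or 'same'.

Under TOROIDAL boundary, generation 3:
__XX_____
___XXXX__
XXXXX___X
___X_____
XXX______
Population = 16

Under FIXED-DEAD boundary, generation 3:
XXXX_____
X___XXXX_
__X_XX_XX
___X_XXX_
______XX_
Population = 20

Comparison: toroidal=16, fixed-dead=20 -> fixed-dead

Answer: fixed-dead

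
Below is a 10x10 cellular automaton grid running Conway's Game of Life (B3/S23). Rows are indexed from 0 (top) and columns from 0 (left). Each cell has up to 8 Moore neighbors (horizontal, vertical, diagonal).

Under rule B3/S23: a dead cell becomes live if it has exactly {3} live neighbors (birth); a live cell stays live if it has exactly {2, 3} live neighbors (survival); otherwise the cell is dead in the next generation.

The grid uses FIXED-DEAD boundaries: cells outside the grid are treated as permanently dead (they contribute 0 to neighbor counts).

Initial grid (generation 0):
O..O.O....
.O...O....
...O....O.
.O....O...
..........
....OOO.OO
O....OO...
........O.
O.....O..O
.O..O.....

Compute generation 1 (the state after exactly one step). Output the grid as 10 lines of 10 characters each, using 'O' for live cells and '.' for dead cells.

Answer: ....O.....
..O.......
..O.......
..........
......OO..
....O.OO..
....O.O.OO
.....OOO..
..........
..........

Derivation:
Simulating step by step:
Generation 0 (given above): 23 live cells
Generation 1: 15 live cells
(generation 1 grid is the final answer)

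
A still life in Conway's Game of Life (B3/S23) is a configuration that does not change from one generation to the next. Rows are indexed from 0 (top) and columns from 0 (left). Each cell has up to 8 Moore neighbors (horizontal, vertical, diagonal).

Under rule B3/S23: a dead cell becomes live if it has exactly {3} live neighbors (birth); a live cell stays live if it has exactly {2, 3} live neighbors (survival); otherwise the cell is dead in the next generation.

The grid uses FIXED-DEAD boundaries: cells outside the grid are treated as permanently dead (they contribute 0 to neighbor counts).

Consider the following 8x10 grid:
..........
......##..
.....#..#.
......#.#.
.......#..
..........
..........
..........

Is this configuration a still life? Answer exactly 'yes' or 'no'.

Answer: yes

Derivation:
Compute generation 1 and compare to generation 0 (given above):
Generation 1:
..........
......##..
.....#..#.
......#.#.
.......#..
..........
..........
..........
The grids are IDENTICAL -> still life.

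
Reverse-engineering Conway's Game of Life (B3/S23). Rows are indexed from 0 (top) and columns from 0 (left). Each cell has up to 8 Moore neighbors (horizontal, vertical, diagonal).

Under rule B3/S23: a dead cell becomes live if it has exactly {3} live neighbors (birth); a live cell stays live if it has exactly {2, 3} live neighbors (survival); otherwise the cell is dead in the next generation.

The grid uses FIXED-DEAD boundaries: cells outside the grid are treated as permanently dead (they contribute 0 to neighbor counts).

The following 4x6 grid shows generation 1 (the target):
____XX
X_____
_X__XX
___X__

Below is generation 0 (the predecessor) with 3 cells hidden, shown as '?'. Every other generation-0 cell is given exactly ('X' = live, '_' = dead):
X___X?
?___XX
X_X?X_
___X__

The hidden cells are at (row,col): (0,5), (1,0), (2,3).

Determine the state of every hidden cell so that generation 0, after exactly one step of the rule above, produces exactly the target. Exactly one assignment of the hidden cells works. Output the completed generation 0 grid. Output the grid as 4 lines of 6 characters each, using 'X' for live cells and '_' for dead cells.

Hidden generation-0 cells (in order): (0,5), (1,0), (2,3).
A hidden cell only influences target cells in its own 3x3 neighborhood. Try each of the 2^3 = 8 assignments, step the completed generation 0 forward once under B3/S23, and compare with the target:
  (0,5)=_ (1,0)=_ (2,3)=_ -> step gives (1,0)='_' but target has 'X' -> reject
  (0,5)=_ (1,0)=_ (2,3)=X -> step gives (1,0)='_' but target has 'X' -> reject
  (0,5)=_ (1,0)=X (2,3)=_ -> step gives (1,4)='X' but target has '_' -> reject
  (0,5)=_ (1,0)=X (2,3)=X -> step gives (1,5)='X' but target has '_' -> reject
  (0,5)=X (1,0)=_ (2,3)=_ -> step gives (1,0)='_' but target has 'X' -> reject
  (0,5)=X (1,0)=_ (2,3)=X -> step gives (1,0)='_' but target has 'X' -> reject
  (0,5)=X (1,0)=X (2,3)=_ -> step reproduces the target at every cell -> ACCEPT
  (0,5)=X (1,0)=X (2,3)=X -> step gives (2,2)='X' but target has '_' -> reject
Unique solution: (0,5)=live, (1,0)=live, (2,3)=dead.
Check: live-neighbor counts of every cell in the completed generation 0:
120233
241444
131433
122221
Applying B3/S23 to generation 0 with these counts gives:
____XX
X_____
_X__XX
___X__
which matches the target exactly.

Answer: X___XX
X___XX
X_X_X_
___X__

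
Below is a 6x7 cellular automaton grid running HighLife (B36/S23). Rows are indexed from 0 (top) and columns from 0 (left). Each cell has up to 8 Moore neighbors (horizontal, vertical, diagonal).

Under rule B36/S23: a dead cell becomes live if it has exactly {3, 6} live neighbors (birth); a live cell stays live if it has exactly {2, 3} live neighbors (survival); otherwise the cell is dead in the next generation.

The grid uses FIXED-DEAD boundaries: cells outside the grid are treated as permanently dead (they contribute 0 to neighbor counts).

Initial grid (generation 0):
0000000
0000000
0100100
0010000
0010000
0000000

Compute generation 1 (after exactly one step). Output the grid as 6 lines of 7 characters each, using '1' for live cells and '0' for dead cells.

Simulating step by step:
Generation 0 (given above): 4 live cells
Generation 1: 3 live cells
(generation 1 grid is the final answer)

Answer: 0000000
0000000
0000000
0111000
0000000
0000000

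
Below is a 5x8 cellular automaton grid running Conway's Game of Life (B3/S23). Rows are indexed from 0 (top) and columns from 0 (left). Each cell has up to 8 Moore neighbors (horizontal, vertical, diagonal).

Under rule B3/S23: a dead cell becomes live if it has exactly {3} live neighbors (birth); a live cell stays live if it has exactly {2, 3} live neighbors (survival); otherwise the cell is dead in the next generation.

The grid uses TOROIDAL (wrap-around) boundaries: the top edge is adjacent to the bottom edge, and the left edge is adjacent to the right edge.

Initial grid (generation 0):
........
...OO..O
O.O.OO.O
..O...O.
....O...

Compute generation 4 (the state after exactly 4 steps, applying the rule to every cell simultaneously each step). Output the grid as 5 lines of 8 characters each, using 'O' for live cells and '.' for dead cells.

Answer: ........
..O.....
.OO.....
OOO.....
.....OOO

Derivation:
Simulating step by step:
Generation 0 (given above): 11 live cells
Generation 1: 18 live cells
...OO...
O..OOOOO
OOO.OO.O
.O..O.OO
........
Generation 2: 13 live cells
...O..OO
........
..O.....
.OOOO.OO
...OOO..
Generation 3: 8 live cells
...O.OO.
........
.OO.....
.O....O.
O.......
Generation 4: 9 live cells
(generation 4 grid is the final answer)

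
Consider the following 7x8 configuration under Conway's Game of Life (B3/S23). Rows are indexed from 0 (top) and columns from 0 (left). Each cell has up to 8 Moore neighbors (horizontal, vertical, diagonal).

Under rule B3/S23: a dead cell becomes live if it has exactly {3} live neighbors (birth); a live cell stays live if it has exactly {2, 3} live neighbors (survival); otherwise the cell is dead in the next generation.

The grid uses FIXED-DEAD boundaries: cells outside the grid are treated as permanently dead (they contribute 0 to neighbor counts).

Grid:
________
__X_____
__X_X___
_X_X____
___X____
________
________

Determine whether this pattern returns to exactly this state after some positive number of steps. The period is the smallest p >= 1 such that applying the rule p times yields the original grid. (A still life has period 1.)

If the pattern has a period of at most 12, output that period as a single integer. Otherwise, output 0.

Answer: 2

Derivation:
Simulating and comparing each generation to the original:
Gen 0 (original, given above): 6 live cells
Gen 1: 6 live cells, differs from original
Gen 2: 6 live cells, MATCHES original -> period = 2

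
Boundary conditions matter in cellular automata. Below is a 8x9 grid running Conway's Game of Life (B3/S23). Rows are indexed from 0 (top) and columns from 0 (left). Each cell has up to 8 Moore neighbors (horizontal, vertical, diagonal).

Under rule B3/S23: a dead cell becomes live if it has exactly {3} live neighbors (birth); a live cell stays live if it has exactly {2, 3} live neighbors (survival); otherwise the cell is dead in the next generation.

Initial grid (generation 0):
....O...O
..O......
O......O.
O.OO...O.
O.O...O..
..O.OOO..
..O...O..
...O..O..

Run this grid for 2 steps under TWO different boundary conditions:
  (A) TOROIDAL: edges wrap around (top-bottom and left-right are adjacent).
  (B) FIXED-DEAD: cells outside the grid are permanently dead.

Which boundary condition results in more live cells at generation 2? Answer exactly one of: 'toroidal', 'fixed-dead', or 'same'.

Answer: toroidal

Derivation:
Under TOROIDAL boundary, generation 2:
....O....
..OO.....
.OOO...OO
....OOO..
..O......
.OO......
..O.O...O
..OO.O.O.
Population = 21

Under FIXED-DEAD boundary, generation 2:
.........
.........
.OOO.....
....OOOO.
..O.....O
.OO.....O
...O.OOO.
.........
Population = 16

Comparison: toroidal=21, fixed-dead=16 -> toroidal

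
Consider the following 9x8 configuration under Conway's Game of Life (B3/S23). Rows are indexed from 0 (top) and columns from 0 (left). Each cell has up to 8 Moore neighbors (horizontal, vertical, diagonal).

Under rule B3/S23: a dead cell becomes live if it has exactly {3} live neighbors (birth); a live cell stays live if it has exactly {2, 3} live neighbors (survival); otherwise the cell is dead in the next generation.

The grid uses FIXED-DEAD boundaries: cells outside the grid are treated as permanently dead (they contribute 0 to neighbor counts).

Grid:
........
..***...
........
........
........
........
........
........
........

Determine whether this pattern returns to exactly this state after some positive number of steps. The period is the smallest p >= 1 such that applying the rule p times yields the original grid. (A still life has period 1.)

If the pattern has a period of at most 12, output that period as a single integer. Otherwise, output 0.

Simulating and comparing each generation to the original:
Gen 0 (original, given above): 3 live cells
Gen 1: 3 live cells, differs from original
Gen 2: 3 live cells, MATCHES original -> period = 2

Answer: 2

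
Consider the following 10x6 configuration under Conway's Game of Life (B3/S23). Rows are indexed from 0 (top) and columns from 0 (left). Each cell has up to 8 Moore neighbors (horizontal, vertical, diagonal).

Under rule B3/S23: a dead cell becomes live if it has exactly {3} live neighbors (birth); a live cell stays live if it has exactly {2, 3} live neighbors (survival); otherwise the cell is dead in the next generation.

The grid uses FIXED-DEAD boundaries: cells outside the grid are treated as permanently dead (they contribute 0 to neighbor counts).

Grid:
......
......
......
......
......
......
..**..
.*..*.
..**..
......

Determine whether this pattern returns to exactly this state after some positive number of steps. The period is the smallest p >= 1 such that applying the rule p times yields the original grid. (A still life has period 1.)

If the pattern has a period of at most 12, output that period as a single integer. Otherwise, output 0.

Simulating and comparing each generation to the original:
Gen 0 (original, given above): 6 live cells
Gen 1: 6 live cells, MATCHES original -> period = 1

Answer: 1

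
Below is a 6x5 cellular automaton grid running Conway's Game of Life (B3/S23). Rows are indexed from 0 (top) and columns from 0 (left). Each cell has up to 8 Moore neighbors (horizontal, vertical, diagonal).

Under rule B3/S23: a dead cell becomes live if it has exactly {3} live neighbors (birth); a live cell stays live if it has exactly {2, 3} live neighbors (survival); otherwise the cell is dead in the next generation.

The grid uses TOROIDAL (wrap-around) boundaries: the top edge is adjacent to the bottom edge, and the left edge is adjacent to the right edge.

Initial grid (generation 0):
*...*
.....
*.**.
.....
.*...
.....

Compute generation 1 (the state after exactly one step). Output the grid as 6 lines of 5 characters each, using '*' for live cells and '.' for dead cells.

Simulating step by step:
Generation 0 (given above): 6 live cells
Generation 1: 6 live cells
(generation 1 grid is the final answer)

Answer: .....
**.*.
.....
.**..
.....
*....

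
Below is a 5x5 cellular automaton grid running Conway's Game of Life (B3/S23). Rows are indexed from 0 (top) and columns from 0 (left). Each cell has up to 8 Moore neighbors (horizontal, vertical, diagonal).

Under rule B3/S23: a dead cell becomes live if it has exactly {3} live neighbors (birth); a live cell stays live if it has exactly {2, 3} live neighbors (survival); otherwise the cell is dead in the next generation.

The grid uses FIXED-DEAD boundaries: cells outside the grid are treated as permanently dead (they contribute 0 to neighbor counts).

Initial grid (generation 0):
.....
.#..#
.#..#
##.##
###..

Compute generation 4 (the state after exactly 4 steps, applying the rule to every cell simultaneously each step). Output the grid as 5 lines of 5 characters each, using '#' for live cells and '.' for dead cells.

Simulating step by step:
Generation 0 (given above): 11 live cells
Generation 1: 7 live cells
.....
.....
.#..#
...##
#.##.
Generation 2: 7 live cells
.....
.....
...##
.#..#
..###
Generation 3: 5 live cells
.....
.....
...##
.....
..###
Generation 4: 2 live cells
(generation 4 grid is the final answer)

Answer: .....
.....
.....
..#..
...#.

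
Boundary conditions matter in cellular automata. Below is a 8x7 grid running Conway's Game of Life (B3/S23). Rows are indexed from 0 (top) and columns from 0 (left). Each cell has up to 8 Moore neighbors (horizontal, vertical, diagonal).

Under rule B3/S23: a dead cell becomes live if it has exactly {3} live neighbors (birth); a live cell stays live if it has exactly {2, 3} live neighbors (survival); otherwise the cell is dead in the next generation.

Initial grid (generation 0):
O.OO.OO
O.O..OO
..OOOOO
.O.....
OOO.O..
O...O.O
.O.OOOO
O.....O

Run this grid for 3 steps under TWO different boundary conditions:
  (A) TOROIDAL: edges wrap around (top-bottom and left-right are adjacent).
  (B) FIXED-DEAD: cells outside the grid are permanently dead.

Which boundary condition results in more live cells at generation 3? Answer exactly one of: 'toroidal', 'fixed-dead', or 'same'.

Answer: fixed-dead

Derivation:
Under TOROIDAL boundary, generation 3:
.......
.......
.......
.....OO
.....OO
.....OO
.......
.......
Population = 6

Under FIXED-DEAD boundary, generation 3:
....OO.
...O.O.
.......
.......
.......
O....O.
OOOOO..
..OOOO.
Population = 15

Comparison: toroidal=6, fixed-dead=15 -> fixed-dead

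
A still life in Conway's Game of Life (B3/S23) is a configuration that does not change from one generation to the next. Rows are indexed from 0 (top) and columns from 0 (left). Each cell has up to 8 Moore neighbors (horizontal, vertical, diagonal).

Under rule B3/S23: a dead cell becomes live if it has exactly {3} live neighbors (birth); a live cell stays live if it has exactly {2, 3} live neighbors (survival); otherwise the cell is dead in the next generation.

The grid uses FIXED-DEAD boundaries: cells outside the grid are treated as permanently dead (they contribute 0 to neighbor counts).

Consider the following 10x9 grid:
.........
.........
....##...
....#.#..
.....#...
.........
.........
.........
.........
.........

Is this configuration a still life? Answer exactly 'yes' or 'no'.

Answer: yes

Derivation:
Compute generation 1 and compare to generation 0 (given above):
Generation 1:
.........
.........
....##...
....#.#..
.....#...
.........
.........
.........
.........
.........
The grids are IDENTICAL -> still life.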